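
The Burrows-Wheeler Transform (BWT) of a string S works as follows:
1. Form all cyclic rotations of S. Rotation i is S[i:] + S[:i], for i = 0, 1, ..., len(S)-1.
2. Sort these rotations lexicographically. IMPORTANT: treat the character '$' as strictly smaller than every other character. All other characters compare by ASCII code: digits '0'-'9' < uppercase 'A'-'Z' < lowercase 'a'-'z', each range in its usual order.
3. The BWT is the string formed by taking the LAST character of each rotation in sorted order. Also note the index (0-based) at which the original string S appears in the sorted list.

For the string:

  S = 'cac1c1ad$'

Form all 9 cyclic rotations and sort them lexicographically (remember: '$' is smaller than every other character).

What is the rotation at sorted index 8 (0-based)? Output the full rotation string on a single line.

Answer: d$cac1c1a

Derivation:
All 9 rotations (rotation i = S[i:]+S[:i]):
  rot[0] = cac1c1ad$
  rot[1] = ac1c1ad$c
  rot[2] = c1c1ad$ca
  rot[3] = 1c1ad$cac
  rot[4] = c1ad$cac1
  rot[5] = 1ad$cac1c
  rot[6] = ad$cac1c1
  rot[7] = d$cac1c1a
  rot[8] = $cac1c1ad
Sorted (with $ < everything):
  sorted[0] = $cac1c1ad
  sorted[1] = 1ad$cac1c
  sorted[2] = 1c1ad$cac
  sorted[3] = ac1c1ad$c
  sorted[4] = ad$cac1c1
  sorted[5] = c1ad$cac1
  sorted[6] = c1c1ad$ca
  sorted[7] = cac1c1ad$
  sorted[8] = d$cac1c1a
sorted[8] = d$cac1c1a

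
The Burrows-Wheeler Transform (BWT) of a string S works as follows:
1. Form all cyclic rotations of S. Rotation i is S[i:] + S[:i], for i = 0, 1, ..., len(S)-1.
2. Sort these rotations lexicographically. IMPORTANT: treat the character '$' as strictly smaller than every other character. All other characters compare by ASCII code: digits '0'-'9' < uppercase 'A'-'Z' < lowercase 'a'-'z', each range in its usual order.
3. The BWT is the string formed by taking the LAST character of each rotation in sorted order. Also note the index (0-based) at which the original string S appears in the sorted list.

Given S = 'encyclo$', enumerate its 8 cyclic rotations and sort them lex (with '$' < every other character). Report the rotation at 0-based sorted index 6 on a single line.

Answer: o$encycl

Derivation:
All 8 rotations (rotation i = S[i:]+S[:i]):
  rot[0] = encyclo$
  rot[1] = ncyclo$e
  rot[2] = cyclo$en
  rot[3] = yclo$enc
  rot[4] = clo$ency
  rot[5] = lo$encyc
  rot[6] = o$encycl
  rot[7] = $encyclo
Sorted (with $ < everything):
  sorted[0] = $encyclo
  sorted[1] = clo$ency
  sorted[2] = cyclo$en
  sorted[3] = encyclo$
  sorted[4] = lo$encyc
  sorted[5] = ncyclo$e
  sorted[6] = o$encycl
  sorted[7] = yclo$enc
sorted[6] = o$encycl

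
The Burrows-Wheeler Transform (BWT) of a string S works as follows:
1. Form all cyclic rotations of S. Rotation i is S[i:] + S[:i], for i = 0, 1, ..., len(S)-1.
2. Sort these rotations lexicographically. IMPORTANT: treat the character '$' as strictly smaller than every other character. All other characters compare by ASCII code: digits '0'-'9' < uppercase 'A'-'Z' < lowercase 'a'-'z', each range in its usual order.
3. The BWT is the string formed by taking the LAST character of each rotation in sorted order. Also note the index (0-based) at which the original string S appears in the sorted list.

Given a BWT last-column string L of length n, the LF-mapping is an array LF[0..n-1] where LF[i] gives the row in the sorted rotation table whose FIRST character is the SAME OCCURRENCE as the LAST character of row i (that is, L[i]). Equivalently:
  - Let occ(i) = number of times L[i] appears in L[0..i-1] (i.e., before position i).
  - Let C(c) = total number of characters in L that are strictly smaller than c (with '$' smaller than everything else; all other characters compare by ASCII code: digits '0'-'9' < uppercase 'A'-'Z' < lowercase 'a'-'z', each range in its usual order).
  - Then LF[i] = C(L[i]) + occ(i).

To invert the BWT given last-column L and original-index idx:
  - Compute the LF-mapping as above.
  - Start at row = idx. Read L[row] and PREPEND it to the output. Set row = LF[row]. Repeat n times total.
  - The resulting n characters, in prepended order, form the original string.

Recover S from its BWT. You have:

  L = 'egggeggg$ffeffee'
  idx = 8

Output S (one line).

Answer: fgegeegffgegfge$

Derivation:
LF mapping: 1 10 11 12 2 13 14 15 0 6 7 3 8 9 4 5
Walk LF starting at row 8, prepending L[row]:
  step 1: row=8, L[8]='$', prepend. Next row=LF[8]=0
  step 2: row=0, L[0]='e', prepend. Next row=LF[0]=1
  step 3: row=1, L[1]='g', prepend. Next row=LF[1]=10
  step 4: row=10, L[10]='f', prepend. Next row=LF[10]=7
  step 5: row=7, L[7]='g', prepend. Next row=LF[7]=15
  step 6: row=15, L[15]='e', prepend. Next row=LF[15]=5
  step 7: row=5, L[5]='g', prepend. Next row=LF[5]=13
  step 8: row=13, L[13]='f', prepend. Next row=LF[13]=9
  step 9: row=9, L[9]='f', prepend. Next row=LF[9]=6
  step 10: row=6, L[6]='g', prepend. Next row=LF[6]=14
  step 11: row=14, L[14]='e', prepend. Next row=LF[14]=4
  step 12: row=4, L[4]='e', prepend. Next row=LF[4]=2
  step 13: row=2, L[2]='g', prepend. Next row=LF[2]=11
  step 14: row=11, L[11]='e', prepend. Next row=LF[11]=3
  step 15: row=3, L[3]='g', prepend. Next row=LF[3]=12
  step 16: row=12, L[12]='f', prepend. Next row=LF[12]=8
Reversed output: fgegeegffgegfge$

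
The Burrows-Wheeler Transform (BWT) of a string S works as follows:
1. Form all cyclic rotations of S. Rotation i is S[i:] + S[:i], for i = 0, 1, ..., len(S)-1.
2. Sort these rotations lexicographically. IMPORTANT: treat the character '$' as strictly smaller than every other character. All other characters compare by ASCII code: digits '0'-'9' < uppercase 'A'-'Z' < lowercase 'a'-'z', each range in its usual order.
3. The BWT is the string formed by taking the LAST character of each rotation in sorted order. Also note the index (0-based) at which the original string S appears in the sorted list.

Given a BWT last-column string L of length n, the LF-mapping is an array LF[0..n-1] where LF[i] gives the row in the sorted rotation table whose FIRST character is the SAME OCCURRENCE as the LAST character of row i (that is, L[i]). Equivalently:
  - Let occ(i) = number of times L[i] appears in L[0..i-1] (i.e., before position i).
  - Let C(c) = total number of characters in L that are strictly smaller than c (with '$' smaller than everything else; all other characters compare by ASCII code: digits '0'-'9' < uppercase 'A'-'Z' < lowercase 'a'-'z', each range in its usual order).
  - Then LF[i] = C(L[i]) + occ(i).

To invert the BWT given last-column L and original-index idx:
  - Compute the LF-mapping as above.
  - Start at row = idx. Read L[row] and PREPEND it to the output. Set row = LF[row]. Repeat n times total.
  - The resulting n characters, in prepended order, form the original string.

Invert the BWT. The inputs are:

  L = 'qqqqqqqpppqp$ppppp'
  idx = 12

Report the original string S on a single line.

LF mapping: 10 11 12 13 14 15 16 1 2 3 17 4 0 5 6 7 8 9
Walk LF starting at row 12, prepending L[row]:
  step 1: row=12, L[12]='$', prepend. Next row=LF[12]=0
  step 2: row=0, L[0]='q', prepend. Next row=LF[0]=10
  step 3: row=10, L[10]='q', prepend. Next row=LF[10]=17
  step 4: row=17, L[17]='p', prepend. Next row=LF[17]=9
  step 5: row=9, L[9]='p', prepend. Next row=LF[9]=3
  step 6: row=3, L[3]='q', prepend. Next row=LF[3]=13
  step 7: row=13, L[13]='p', prepend. Next row=LF[13]=5
  step 8: row=5, L[5]='q', prepend. Next row=LF[5]=15
  step 9: row=15, L[15]='p', prepend. Next row=LF[15]=7
  step 10: row=7, L[7]='p', prepend. Next row=LF[7]=1
  step 11: row=1, L[1]='q', prepend. Next row=LF[1]=11
  step 12: row=11, L[11]='p', prepend. Next row=LF[11]=4
  step 13: row=4, L[4]='q', prepend. Next row=LF[4]=14
  step 14: row=14, L[14]='p', prepend. Next row=LF[14]=6
  step 15: row=6, L[6]='q', prepend. Next row=LF[6]=16
  step 16: row=16, L[16]='p', prepend. Next row=LF[16]=8
  step 17: row=8, L[8]='p', prepend. Next row=LF[8]=2
  step 18: row=2, L[2]='q', prepend. Next row=LF[2]=12
Reversed output: qppqpqpqppqpqppqq$

Answer: qppqpqpqppqpqppqq$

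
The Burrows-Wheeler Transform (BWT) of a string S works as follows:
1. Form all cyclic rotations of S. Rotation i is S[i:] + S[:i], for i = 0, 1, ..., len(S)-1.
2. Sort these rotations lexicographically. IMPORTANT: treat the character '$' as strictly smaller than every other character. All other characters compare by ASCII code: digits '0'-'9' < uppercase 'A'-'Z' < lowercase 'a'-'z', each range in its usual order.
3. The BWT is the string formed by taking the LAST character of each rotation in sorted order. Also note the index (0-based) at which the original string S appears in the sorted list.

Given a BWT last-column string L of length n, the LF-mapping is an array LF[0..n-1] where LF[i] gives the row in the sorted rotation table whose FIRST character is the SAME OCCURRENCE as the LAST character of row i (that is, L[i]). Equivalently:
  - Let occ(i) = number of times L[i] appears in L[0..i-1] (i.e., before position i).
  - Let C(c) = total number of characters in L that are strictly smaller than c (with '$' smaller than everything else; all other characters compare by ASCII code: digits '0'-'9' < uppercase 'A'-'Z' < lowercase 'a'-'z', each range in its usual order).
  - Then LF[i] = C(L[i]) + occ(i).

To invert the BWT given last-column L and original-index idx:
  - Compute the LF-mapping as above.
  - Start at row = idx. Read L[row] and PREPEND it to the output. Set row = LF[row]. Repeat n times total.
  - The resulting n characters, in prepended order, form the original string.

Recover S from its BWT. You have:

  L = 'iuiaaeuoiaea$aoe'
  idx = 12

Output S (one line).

LF mapping: 9 14 10 1 2 6 15 12 11 3 7 4 0 5 13 8
Walk LF starting at row 12, prepending L[row]:
  step 1: row=12, L[12]='$', prepend. Next row=LF[12]=0
  step 2: row=0, L[0]='i', prepend. Next row=LF[0]=9
  step 3: row=9, L[9]='a', prepend. Next row=LF[9]=3
  step 4: row=3, L[3]='a', prepend. Next row=LF[3]=1
  step 5: row=1, L[1]='u', prepend. Next row=LF[1]=14
  step 6: row=14, L[14]='o', prepend. Next row=LF[14]=13
  step 7: row=13, L[13]='a', prepend. Next row=LF[13]=5
  step 8: row=5, L[5]='e', prepend. Next row=LF[5]=6
  step 9: row=6, L[6]='u', prepend. Next row=LF[6]=15
  step 10: row=15, L[15]='e', prepend. Next row=LF[15]=8
  step 11: row=8, L[8]='i', prepend. Next row=LF[8]=11
  step 12: row=11, L[11]='a', prepend. Next row=LF[11]=4
  step 13: row=4, L[4]='a', prepend. Next row=LF[4]=2
  step 14: row=2, L[2]='i', prepend. Next row=LF[2]=10
  step 15: row=10, L[10]='e', prepend. Next row=LF[10]=7
  step 16: row=7, L[7]='o', prepend. Next row=LF[7]=12
Reversed output: oeiaaieueaouaai$

Answer: oeiaaieueaouaai$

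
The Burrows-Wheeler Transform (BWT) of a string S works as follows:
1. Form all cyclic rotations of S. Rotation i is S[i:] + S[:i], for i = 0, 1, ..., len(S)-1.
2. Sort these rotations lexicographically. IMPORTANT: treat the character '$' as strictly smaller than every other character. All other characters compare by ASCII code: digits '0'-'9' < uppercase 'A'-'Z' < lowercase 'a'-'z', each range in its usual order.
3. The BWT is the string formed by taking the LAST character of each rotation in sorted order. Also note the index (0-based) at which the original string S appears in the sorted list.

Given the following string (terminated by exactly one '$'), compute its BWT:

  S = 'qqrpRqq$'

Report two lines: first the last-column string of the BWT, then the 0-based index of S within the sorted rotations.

All 8 rotations (rotation i = S[i:]+S[:i]):
  rot[0] = qqrpRqq$
  rot[1] = qrpRqq$q
  rot[2] = rpRqq$qq
  rot[3] = pRqq$qqr
  rot[4] = Rqq$qqrp
  rot[5] = qq$qqrpR
  rot[6] = q$qqrpRq
  rot[7] = $qqrpRqq
Sorted (with $ < everything):
  sorted[0] = $qqrpRqq  (last char: 'q')
  sorted[1] = Rqq$qqrp  (last char: 'p')
  sorted[2] = pRqq$qqr  (last char: 'r')
  sorted[3] = q$qqrpRq  (last char: 'q')
  sorted[4] = qq$qqrpR  (last char: 'R')
  sorted[5] = qqrpRqq$  (last char: '$')
  sorted[6] = qrpRqq$q  (last char: 'q')
  sorted[7] = rpRqq$qq  (last char: 'q')
Last column: qprqR$qq
Original string S is at sorted index 5

Answer: qprqR$qq
5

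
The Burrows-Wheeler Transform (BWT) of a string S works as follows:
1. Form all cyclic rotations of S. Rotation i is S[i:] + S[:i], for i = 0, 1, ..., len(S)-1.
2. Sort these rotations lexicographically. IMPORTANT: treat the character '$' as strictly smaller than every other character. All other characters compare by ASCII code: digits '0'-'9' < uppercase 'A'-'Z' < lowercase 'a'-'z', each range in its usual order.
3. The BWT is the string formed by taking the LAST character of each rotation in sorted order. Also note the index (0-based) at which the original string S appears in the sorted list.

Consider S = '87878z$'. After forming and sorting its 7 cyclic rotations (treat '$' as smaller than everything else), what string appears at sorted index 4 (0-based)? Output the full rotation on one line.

All 7 rotations (rotation i = S[i:]+S[:i]):
  rot[0] = 87878z$
  rot[1] = 7878z$8
  rot[2] = 878z$87
  rot[3] = 78z$878
  rot[4] = 8z$8787
  rot[5] = z$87878
  rot[6] = $87878z
Sorted (with $ < everything):
  sorted[0] = $87878z
  sorted[1] = 7878z$8
  sorted[2] = 78z$878
  sorted[3] = 87878z$
  sorted[4] = 878z$87
  sorted[5] = 8z$8787
  sorted[6] = z$87878
sorted[4] = 878z$87

Answer: 878z$87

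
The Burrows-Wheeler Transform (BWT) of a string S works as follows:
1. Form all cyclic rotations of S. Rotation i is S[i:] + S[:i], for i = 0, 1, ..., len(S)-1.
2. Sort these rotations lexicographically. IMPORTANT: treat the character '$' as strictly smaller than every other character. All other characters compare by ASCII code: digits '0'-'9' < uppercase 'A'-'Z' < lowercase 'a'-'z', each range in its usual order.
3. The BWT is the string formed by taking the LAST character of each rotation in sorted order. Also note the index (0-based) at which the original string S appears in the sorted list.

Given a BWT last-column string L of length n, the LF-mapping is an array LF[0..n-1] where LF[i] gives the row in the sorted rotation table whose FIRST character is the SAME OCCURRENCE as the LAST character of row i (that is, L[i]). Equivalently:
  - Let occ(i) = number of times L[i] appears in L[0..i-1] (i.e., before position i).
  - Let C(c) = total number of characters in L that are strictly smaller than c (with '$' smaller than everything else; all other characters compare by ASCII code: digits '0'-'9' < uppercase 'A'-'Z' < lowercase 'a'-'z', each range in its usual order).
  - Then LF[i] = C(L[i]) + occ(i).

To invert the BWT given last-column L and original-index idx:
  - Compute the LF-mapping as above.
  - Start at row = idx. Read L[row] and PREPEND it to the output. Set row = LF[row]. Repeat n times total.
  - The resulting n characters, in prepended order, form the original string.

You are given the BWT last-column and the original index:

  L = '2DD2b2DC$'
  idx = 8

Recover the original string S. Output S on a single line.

Answer: bCDD22D2$

Derivation:
LF mapping: 1 5 6 2 8 3 7 4 0
Walk LF starting at row 8, prepending L[row]:
  step 1: row=8, L[8]='$', prepend. Next row=LF[8]=0
  step 2: row=0, L[0]='2', prepend. Next row=LF[0]=1
  step 3: row=1, L[1]='D', prepend. Next row=LF[1]=5
  step 4: row=5, L[5]='2', prepend. Next row=LF[5]=3
  step 5: row=3, L[3]='2', prepend. Next row=LF[3]=2
  step 6: row=2, L[2]='D', prepend. Next row=LF[2]=6
  step 7: row=6, L[6]='D', prepend. Next row=LF[6]=7
  step 8: row=7, L[7]='C', prepend. Next row=LF[7]=4
  step 9: row=4, L[4]='b', prepend. Next row=LF[4]=8
Reversed output: bCDD22D2$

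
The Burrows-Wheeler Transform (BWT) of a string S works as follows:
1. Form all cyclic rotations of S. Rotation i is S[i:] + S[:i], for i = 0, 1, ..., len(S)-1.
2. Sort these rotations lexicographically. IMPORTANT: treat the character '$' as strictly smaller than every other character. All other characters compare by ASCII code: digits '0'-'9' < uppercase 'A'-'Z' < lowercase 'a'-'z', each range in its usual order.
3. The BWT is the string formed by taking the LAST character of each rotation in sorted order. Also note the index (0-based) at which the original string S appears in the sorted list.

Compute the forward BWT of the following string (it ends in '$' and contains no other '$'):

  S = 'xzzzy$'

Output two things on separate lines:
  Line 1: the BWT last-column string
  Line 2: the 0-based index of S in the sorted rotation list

All 6 rotations (rotation i = S[i:]+S[:i]):
  rot[0] = xzzzy$
  rot[1] = zzzy$x
  rot[2] = zzy$xz
  rot[3] = zy$xzz
  rot[4] = y$xzzz
  rot[5] = $xzzzy
Sorted (with $ < everything):
  sorted[0] = $xzzzy  (last char: 'y')
  sorted[1] = xzzzy$  (last char: '$')
  sorted[2] = y$xzzz  (last char: 'z')
  sorted[3] = zy$xzz  (last char: 'z')
  sorted[4] = zzy$xz  (last char: 'z')
  sorted[5] = zzzy$x  (last char: 'x')
Last column: y$zzzx
Original string S is at sorted index 1

Answer: y$zzzx
1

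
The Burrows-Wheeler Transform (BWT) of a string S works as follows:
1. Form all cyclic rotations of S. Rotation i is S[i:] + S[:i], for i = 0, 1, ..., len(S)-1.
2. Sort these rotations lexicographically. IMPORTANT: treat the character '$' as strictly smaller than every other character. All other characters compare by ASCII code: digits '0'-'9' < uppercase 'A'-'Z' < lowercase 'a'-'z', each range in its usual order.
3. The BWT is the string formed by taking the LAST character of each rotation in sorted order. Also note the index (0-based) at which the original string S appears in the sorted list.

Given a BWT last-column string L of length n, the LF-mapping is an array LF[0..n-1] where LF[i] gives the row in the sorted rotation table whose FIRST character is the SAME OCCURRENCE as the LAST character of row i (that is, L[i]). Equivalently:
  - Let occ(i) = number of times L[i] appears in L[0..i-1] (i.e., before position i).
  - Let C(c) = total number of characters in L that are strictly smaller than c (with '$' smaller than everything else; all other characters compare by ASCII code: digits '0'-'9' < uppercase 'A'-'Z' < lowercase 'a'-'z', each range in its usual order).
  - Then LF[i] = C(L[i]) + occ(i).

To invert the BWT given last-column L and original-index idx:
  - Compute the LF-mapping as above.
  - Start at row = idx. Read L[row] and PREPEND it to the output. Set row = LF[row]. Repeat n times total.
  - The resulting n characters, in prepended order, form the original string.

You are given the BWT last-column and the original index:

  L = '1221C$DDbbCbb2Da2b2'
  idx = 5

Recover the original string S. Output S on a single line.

Answer: 2abCD2bD2bbDbC2121$

Derivation:
LF mapping: 1 3 4 2 8 0 10 11 14 15 9 16 17 5 12 13 6 18 7
Walk LF starting at row 5, prepending L[row]:
  step 1: row=5, L[5]='$', prepend. Next row=LF[5]=0
  step 2: row=0, L[0]='1', prepend. Next row=LF[0]=1
  step 3: row=1, L[1]='2', prepend. Next row=LF[1]=3
  step 4: row=3, L[3]='1', prepend. Next row=LF[3]=2
  step 5: row=2, L[2]='2', prepend. Next row=LF[2]=4
  step 6: row=4, L[4]='C', prepend. Next row=LF[4]=8
  step 7: row=8, L[8]='b', prepend. Next row=LF[8]=14
  step 8: row=14, L[14]='D', prepend. Next row=LF[14]=12
  step 9: row=12, L[12]='b', prepend. Next row=LF[12]=17
  step 10: row=17, L[17]='b', prepend. Next row=LF[17]=18
  step 11: row=18, L[18]='2', prepend. Next row=LF[18]=7
  step 12: row=7, L[7]='D', prepend. Next row=LF[7]=11
  step 13: row=11, L[11]='b', prepend. Next row=LF[11]=16
  step 14: row=16, L[16]='2', prepend. Next row=LF[16]=6
  step 15: row=6, L[6]='D', prepend. Next row=LF[6]=10
  step 16: row=10, L[10]='C', prepend. Next row=LF[10]=9
  step 17: row=9, L[9]='b', prepend. Next row=LF[9]=15
  step 18: row=15, L[15]='a', prepend. Next row=LF[15]=13
  step 19: row=13, L[13]='2', prepend. Next row=LF[13]=5
Reversed output: 2abCD2bD2bbDbC2121$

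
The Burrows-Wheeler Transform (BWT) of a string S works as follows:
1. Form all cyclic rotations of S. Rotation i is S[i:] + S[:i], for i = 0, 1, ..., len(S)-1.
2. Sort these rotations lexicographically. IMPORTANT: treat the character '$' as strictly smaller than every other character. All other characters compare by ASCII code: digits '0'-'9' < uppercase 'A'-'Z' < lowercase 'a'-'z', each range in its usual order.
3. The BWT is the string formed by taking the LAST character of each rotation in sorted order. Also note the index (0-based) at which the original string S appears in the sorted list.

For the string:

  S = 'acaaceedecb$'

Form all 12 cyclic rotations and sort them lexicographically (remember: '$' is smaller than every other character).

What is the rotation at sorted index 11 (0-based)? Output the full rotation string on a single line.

All 12 rotations (rotation i = S[i:]+S[:i]):
  rot[0] = acaaceedecb$
  rot[1] = caaceedecb$a
  rot[2] = aaceedecb$ac
  rot[3] = aceedecb$aca
  rot[4] = ceedecb$acaa
  rot[5] = eedecb$acaac
  rot[6] = edecb$acaace
  rot[7] = decb$acaacee
  rot[8] = ecb$acaaceed
  rot[9] = cb$acaaceede
  rot[10] = b$acaaceedec
  rot[11] = $acaaceedecb
Sorted (with $ < everything):
  sorted[0] = $acaaceedecb
  sorted[1] = aaceedecb$ac
  sorted[2] = acaaceedecb$
  sorted[3] = aceedecb$aca
  sorted[4] = b$acaaceedec
  sorted[5] = caaceedecb$a
  sorted[6] = cb$acaaceede
  sorted[7] = ceedecb$acaa
  sorted[8] = decb$acaacee
  sorted[9] = ecb$acaaceed
  sorted[10] = edecb$acaace
  sorted[11] = eedecb$acaac
sorted[11] = eedecb$acaac

Answer: eedecb$acaac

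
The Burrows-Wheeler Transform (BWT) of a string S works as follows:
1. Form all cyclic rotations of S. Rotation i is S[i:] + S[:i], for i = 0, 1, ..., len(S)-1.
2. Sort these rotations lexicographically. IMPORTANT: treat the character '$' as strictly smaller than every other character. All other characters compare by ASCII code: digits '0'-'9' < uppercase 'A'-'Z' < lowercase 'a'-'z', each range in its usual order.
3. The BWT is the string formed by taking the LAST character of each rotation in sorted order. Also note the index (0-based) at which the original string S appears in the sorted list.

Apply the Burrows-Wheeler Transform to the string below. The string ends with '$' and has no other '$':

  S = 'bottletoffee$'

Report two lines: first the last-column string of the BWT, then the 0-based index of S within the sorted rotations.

All 13 rotations (rotation i = S[i:]+S[:i]):
  rot[0] = bottletoffee$
  rot[1] = ottletoffee$b
  rot[2] = ttletoffee$bo
  rot[3] = tletoffee$bot
  rot[4] = letoffee$bott
  rot[5] = etoffee$bottl
  rot[6] = toffee$bottle
  rot[7] = offee$bottlet
  rot[8] = ffee$bottleto
  rot[9] = fee$bottletof
  rot[10] = ee$bottletoff
  rot[11] = e$bottletoffe
  rot[12] = $bottletoffee
Sorted (with $ < everything):
  sorted[0] = $bottletoffee  (last char: 'e')
  sorted[1] = bottletoffee$  (last char: '$')
  sorted[2] = e$bottletoffe  (last char: 'e')
  sorted[3] = ee$bottletoff  (last char: 'f')
  sorted[4] = etoffee$bottl  (last char: 'l')
  sorted[5] = fee$bottletof  (last char: 'f')
  sorted[6] = ffee$bottleto  (last char: 'o')
  sorted[7] = letoffee$bott  (last char: 't')
  sorted[8] = offee$bottlet  (last char: 't')
  sorted[9] = ottletoffee$b  (last char: 'b')
  sorted[10] = tletoffee$bot  (last char: 't')
  sorted[11] = toffee$bottle  (last char: 'e')
  sorted[12] = ttletoffee$bo  (last char: 'o')
Last column: e$eflfottbteo
Original string S is at sorted index 1

Answer: e$eflfottbteo
1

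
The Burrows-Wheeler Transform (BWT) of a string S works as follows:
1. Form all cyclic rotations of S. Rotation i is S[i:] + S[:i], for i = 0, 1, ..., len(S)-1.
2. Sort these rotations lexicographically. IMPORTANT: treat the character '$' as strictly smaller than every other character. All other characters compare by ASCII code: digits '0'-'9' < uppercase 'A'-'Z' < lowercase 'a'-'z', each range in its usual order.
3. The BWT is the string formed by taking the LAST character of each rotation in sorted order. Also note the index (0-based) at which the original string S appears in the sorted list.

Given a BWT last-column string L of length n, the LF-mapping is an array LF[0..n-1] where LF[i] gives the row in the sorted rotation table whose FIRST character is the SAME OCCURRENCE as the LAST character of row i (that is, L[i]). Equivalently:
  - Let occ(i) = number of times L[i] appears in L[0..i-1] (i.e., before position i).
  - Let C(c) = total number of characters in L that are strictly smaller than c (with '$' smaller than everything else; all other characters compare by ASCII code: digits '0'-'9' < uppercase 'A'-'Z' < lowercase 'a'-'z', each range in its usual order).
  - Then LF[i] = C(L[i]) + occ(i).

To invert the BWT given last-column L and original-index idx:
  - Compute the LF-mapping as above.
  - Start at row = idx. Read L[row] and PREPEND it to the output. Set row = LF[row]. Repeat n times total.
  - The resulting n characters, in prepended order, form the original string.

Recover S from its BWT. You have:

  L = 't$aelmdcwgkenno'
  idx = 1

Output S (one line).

Answer: acknowledgment$

Derivation:
LF mapping: 13 0 1 4 8 9 3 2 14 6 7 5 10 11 12
Walk LF starting at row 1, prepending L[row]:
  step 1: row=1, L[1]='$', prepend. Next row=LF[1]=0
  step 2: row=0, L[0]='t', prepend. Next row=LF[0]=13
  step 3: row=13, L[13]='n', prepend. Next row=LF[13]=11
  step 4: row=11, L[11]='e', prepend. Next row=LF[11]=5
  step 5: row=5, L[5]='m', prepend. Next row=LF[5]=9
  step 6: row=9, L[9]='g', prepend. Next row=LF[9]=6
  step 7: row=6, L[6]='d', prepend. Next row=LF[6]=3
  step 8: row=3, L[3]='e', prepend. Next row=LF[3]=4
  step 9: row=4, L[4]='l', prepend. Next row=LF[4]=8
  step 10: row=8, L[8]='w', prepend. Next row=LF[8]=14
  step 11: row=14, L[14]='o', prepend. Next row=LF[14]=12
  step 12: row=12, L[12]='n', prepend. Next row=LF[12]=10
  step 13: row=10, L[10]='k', prepend. Next row=LF[10]=7
  step 14: row=7, L[7]='c', prepend. Next row=LF[7]=2
  step 15: row=2, L[2]='a', prepend. Next row=LF[2]=1
Reversed output: acknowledgment$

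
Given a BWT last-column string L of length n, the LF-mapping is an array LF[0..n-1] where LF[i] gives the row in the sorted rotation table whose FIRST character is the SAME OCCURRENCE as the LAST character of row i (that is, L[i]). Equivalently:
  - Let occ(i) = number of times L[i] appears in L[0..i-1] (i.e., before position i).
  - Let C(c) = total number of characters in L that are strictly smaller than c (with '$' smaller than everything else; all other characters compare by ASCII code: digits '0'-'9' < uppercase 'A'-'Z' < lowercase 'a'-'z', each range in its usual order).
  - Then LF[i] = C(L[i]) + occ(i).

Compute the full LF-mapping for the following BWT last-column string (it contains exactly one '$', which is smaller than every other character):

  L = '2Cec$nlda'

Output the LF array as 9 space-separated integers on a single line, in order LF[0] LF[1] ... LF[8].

Answer: 1 2 6 4 0 8 7 5 3

Derivation:
Char counts: '$':1, '2':1, 'C':1, 'a':1, 'c':1, 'd':1, 'e':1, 'l':1, 'n':1
C (first-col start): C('$')=0, C('2')=1, C('C')=2, C('a')=3, C('c')=4, C('d')=5, C('e')=6, C('l')=7, C('n')=8
L[0]='2': occ=0, LF[0]=C('2')+0=1+0=1
L[1]='C': occ=0, LF[1]=C('C')+0=2+0=2
L[2]='e': occ=0, LF[2]=C('e')+0=6+0=6
L[3]='c': occ=0, LF[3]=C('c')+0=4+0=4
L[4]='$': occ=0, LF[4]=C('$')+0=0+0=0
L[5]='n': occ=0, LF[5]=C('n')+0=8+0=8
L[6]='l': occ=0, LF[6]=C('l')+0=7+0=7
L[7]='d': occ=0, LF[7]=C('d')+0=5+0=5
L[8]='a': occ=0, LF[8]=C('a')+0=3+0=3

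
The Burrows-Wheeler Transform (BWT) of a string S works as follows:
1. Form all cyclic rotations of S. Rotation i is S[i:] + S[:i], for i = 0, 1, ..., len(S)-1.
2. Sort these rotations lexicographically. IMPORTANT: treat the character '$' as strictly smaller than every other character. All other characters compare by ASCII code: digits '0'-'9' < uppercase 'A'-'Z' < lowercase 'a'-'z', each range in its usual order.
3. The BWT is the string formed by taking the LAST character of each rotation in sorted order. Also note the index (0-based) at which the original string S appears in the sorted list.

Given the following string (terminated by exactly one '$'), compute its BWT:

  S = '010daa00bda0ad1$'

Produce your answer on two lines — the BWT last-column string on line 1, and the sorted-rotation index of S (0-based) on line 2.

All 16 rotations (rotation i = S[i:]+S[:i]):
  rot[0] = 010daa00bda0ad1$
  rot[1] = 10daa00bda0ad1$0
  rot[2] = 0daa00bda0ad1$01
  rot[3] = daa00bda0ad1$010
  rot[4] = aa00bda0ad1$010d
  rot[5] = a00bda0ad1$010da
  rot[6] = 00bda0ad1$010daa
  rot[7] = 0bda0ad1$010daa0
  rot[8] = bda0ad1$010daa00
  rot[9] = da0ad1$010daa00b
  rot[10] = a0ad1$010daa00bd
  rot[11] = 0ad1$010daa00bda
  rot[12] = ad1$010daa00bda0
  rot[13] = d1$010daa00bda0a
  rot[14] = 1$010daa00bda0ad
  rot[15] = $010daa00bda0ad1
Sorted (with $ < everything):
  sorted[0] = $010daa00bda0ad1  (last char: '1')
  sorted[1] = 00bda0ad1$010daa  (last char: 'a')
  sorted[2] = 010daa00bda0ad1$  (last char: '$')
  sorted[3] = 0ad1$010daa00bda  (last char: 'a')
  sorted[4] = 0bda0ad1$010daa0  (last char: '0')
  sorted[5] = 0daa00bda0ad1$01  (last char: '1')
  sorted[6] = 1$010daa00bda0ad  (last char: 'd')
  sorted[7] = 10daa00bda0ad1$0  (last char: '0')
  sorted[8] = a00bda0ad1$010da  (last char: 'a')
  sorted[9] = a0ad1$010daa00bd  (last char: 'd')
  sorted[10] = aa00bda0ad1$010d  (last char: 'd')
  sorted[11] = ad1$010daa00bda0  (last char: '0')
  sorted[12] = bda0ad1$010daa00  (last char: '0')
  sorted[13] = d1$010daa00bda0a  (last char: 'a')
  sorted[14] = da0ad1$010daa00b  (last char: 'b')
  sorted[15] = daa00bda0ad1$010  (last char: '0')
Last column: 1a$a01d0add00ab0
Original string S is at sorted index 2

Answer: 1a$a01d0add00ab0
2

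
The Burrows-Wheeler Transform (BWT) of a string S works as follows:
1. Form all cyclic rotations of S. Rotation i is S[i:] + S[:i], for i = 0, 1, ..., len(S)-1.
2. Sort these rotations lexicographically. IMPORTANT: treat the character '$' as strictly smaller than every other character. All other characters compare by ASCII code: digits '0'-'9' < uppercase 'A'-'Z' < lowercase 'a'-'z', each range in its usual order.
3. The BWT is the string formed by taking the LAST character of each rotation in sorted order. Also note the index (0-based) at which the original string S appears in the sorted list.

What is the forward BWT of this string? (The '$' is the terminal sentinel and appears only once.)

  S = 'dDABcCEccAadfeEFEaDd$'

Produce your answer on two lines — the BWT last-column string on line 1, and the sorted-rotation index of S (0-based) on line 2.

Answer: dDcAcdaeFCEEAcBED$afd
17

Derivation:
All 21 rotations (rotation i = S[i:]+S[:i]):
  rot[0] = dDABcCEccAadfeEFEaDd$
  rot[1] = DABcCEccAadfeEFEaDd$d
  rot[2] = ABcCEccAadfeEFEaDd$dD
  rot[3] = BcCEccAadfeEFEaDd$dDA
  rot[4] = cCEccAadfeEFEaDd$dDAB
  rot[5] = CEccAadfeEFEaDd$dDABc
  rot[6] = EccAadfeEFEaDd$dDABcC
  rot[7] = ccAadfeEFEaDd$dDABcCE
  rot[8] = cAadfeEFEaDd$dDABcCEc
  rot[9] = AadfeEFEaDd$dDABcCEcc
  rot[10] = adfeEFEaDd$dDABcCEccA
  rot[11] = dfeEFEaDd$dDABcCEccAa
  rot[12] = feEFEaDd$dDABcCEccAad
  rot[13] = eEFEaDd$dDABcCEccAadf
  rot[14] = EFEaDd$dDABcCEccAadfe
  rot[15] = FEaDd$dDABcCEccAadfeE
  rot[16] = EaDd$dDABcCEccAadfeEF
  rot[17] = aDd$dDABcCEccAadfeEFE
  rot[18] = Dd$dDABcCEccAadfeEFEa
  rot[19] = d$dDABcCEccAadfeEFEaD
  rot[20] = $dDABcCEccAadfeEFEaDd
Sorted (with $ < everything):
  sorted[0] = $dDABcCEccAadfeEFEaDd  (last char: 'd')
  sorted[1] = ABcCEccAadfeEFEaDd$dD  (last char: 'D')
  sorted[2] = AadfeEFEaDd$dDABcCEcc  (last char: 'c')
  sorted[3] = BcCEccAadfeEFEaDd$dDA  (last char: 'A')
  sorted[4] = CEccAadfeEFEaDd$dDABc  (last char: 'c')
  sorted[5] = DABcCEccAadfeEFEaDd$d  (last char: 'd')
  sorted[6] = Dd$dDABcCEccAadfeEFEa  (last char: 'a')
  sorted[7] = EFEaDd$dDABcCEccAadfe  (last char: 'e')
  sorted[8] = EaDd$dDABcCEccAadfeEF  (last char: 'F')
  sorted[9] = EccAadfeEFEaDd$dDABcC  (last char: 'C')
  sorted[10] = FEaDd$dDABcCEccAadfeE  (last char: 'E')
  sorted[11] = aDd$dDABcCEccAadfeEFE  (last char: 'E')
  sorted[12] = adfeEFEaDd$dDABcCEccA  (last char: 'A')
  sorted[13] = cAadfeEFEaDd$dDABcCEc  (last char: 'c')
  sorted[14] = cCEccAadfeEFEaDd$dDAB  (last char: 'B')
  sorted[15] = ccAadfeEFEaDd$dDABcCE  (last char: 'E')
  sorted[16] = d$dDABcCEccAadfeEFEaD  (last char: 'D')
  sorted[17] = dDABcCEccAadfeEFEaDd$  (last char: '$')
  sorted[18] = dfeEFEaDd$dDABcCEccAa  (last char: 'a')
  sorted[19] = eEFEaDd$dDABcCEccAadf  (last char: 'f')
  sorted[20] = feEFEaDd$dDABcCEccAad  (last char: 'd')
Last column: dDcAcdaeFCEEAcBED$afd
Original string S is at sorted index 17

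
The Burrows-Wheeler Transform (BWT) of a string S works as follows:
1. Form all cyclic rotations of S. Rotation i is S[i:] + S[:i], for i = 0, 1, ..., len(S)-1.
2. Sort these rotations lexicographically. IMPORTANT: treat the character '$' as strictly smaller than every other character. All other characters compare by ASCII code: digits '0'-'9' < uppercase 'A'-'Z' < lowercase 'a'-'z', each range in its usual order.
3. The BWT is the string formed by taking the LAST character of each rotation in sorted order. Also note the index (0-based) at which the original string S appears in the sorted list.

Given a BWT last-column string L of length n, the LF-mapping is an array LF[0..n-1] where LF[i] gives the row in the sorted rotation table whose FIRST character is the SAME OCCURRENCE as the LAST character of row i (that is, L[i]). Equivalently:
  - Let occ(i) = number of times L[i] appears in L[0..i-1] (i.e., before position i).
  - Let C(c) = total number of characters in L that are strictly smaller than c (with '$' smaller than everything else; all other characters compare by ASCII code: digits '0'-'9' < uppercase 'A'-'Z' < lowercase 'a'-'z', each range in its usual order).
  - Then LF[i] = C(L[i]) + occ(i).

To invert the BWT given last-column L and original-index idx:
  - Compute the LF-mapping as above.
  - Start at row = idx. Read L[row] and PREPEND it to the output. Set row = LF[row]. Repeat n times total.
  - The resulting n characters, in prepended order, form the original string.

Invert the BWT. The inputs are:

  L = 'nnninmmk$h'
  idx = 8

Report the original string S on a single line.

Answer: niknhnmmn$

Derivation:
LF mapping: 6 7 8 2 9 4 5 3 0 1
Walk LF starting at row 8, prepending L[row]:
  step 1: row=8, L[8]='$', prepend. Next row=LF[8]=0
  step 2: row=0, L[0]='n', prepend. Next row=LF[0]=6
  step 3: row=6, L[6]='m', prepend. Next row=LF[6]=5
  step 4: row=5, L[5]='m', prepend. Next row=LF[5]=4
  step 5: row=4, L[4]='n', prepend. Next row=LF[4]=9
  step 6: row=9, L[9]='h', prepend. Next row=LF[9]=1
  step 7: row=1, L[1]='n', prepend. Next row=LF[1]=7
  step 8: row=7, L[7]='k', prepend. Next row=LF[7]=3
  step 9: row=3, L[3]='i', prepend. Next row=LF[3]=2
  step 10: row=2, L[2]='n', prepend. Next row=LF[2]=8
Reversed output: niknhnmmn$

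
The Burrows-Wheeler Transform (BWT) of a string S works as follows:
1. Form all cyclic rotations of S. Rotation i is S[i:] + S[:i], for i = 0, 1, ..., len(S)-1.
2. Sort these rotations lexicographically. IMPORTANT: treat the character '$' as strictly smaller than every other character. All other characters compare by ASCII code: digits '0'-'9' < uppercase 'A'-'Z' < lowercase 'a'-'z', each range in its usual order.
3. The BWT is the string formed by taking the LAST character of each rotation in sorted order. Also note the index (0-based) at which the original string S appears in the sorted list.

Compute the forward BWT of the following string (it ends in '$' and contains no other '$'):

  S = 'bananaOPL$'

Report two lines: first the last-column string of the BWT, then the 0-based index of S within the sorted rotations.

Answer: LPaOnnb$aa
7

Derivation:
All 10 rotations (rotation i = S[i:]+S[:i]):
  rot[0] = bananaOPL$
  rot[1] = ananaOPL$b
  rot[2] = nanaOPL$ba
  rot[3] = anaOPL$ban
  rot[4] = naOPL$bana
  rot[5] = aOPL$banan
  rot[6] = OPL$banana
  rot[7] = PL$bananaO
  rot[8] = L$bananaOP
  rot[9] = $bananaOPL
Sorted (with $ < everything):
  sorted[0] = $bananaOPL  (last char: 'L')
  sorted[1] = L$bananaOP  (last char: 'P')
  sorted[2] = OPL$banana  (last char: 'a')
  sorted[3] = PL$bananaO  (last char: 'O')
  sorted[4] = aOPL$banan  (last char: 'n')
  sorted[5] = anaOPL$ban  (last char: 'n')
  sorted[6] = ananaOPL$b  (last char: 'b')
  sorted[7] = bananaOPL$  (last char: '$')
  sorted[8] = naOPL$bana  (last char: 'a')
  sorted[9] = nanaOPL$ba  (last char: 'a')
Last column: LPaOnnb$aa
Original string S is at sorted index 7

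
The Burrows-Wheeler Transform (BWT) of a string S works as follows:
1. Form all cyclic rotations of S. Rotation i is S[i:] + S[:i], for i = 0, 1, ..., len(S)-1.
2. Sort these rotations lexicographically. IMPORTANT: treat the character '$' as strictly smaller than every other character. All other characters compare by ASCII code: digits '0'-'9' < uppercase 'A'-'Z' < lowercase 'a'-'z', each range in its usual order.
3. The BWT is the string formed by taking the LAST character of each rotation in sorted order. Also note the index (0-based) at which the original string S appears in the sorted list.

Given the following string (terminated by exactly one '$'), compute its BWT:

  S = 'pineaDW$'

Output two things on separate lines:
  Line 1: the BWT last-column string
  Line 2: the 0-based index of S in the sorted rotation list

All 8 rotations (rotation i = S[i:]+S[:i]):
  rot[0] = pineaDW$
  rot[1] = ineaDW$p
  rot[2] = neaDW$pi
  rot[3] = eaDW$pin
  rot[4] = aDW$pine
  rot[5] = DW$pinea
  rot[6] = W$pineaD
  rot[7] = $pineaDW
Sorted (with $ < everything):
  sorted[0] = $pineaDW  (last char: 'W')
  sorted[1] = DW$pinea  (last char: 'a')
  sorted[2] = W$pineaD  (last char: 'D')
  sorted[3] = aDW$pine  (last char: 'e')
  sorted[4] = eaDW$pin  (last char: 'n')
  sorted[5] = ineaDW$p  (last char: 'p')
  sorted[6] = neaDW$pi  (last char: 'i')
  sorted[7] = pineaDW$  (last char: '$')
Last column: WaDenpi$
Original string S is at sorted index 7

Answer: WaDenpi$
7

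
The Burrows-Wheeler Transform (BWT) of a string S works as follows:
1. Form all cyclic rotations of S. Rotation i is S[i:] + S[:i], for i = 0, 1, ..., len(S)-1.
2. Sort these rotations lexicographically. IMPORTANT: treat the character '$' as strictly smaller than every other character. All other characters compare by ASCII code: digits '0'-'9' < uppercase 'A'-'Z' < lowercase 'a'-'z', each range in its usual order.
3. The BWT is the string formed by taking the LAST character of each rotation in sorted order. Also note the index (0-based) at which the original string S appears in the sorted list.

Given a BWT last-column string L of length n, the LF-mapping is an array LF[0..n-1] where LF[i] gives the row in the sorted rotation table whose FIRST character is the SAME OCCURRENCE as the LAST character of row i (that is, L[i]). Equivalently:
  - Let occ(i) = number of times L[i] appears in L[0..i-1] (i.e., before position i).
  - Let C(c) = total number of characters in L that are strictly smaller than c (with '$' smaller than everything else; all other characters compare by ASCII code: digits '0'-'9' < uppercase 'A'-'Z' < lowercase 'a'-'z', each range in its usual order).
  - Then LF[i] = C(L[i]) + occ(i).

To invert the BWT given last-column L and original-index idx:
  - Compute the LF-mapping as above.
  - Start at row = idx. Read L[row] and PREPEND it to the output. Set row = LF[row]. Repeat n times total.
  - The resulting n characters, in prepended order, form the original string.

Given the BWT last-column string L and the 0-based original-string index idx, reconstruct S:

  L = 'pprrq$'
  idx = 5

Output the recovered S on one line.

Answer: rqrpp$

Derivation:
LF mapping: 1 2 4 5 3 0
Walk LF starting at row 5, prepending L[row]:
  step 1: row=5, L[5]='$', prepend. Next row=LF[5]=0
  step 2: row=0, L[0]='p', prepend. Next row=LF[0]=1
  step 3: row=1, L[1]='p', prepend. Next row=LF[1]=2
  step 4: row=2, L[2]='r', prepend. Next row=LF[2]=4
  step 5: row=4, L[4]='q', prepend. Next row=LF[4]=3
  step 6: row=3, L[3]='r', prepend. Next row=LF[3]=5
Reversed output: rqrpp$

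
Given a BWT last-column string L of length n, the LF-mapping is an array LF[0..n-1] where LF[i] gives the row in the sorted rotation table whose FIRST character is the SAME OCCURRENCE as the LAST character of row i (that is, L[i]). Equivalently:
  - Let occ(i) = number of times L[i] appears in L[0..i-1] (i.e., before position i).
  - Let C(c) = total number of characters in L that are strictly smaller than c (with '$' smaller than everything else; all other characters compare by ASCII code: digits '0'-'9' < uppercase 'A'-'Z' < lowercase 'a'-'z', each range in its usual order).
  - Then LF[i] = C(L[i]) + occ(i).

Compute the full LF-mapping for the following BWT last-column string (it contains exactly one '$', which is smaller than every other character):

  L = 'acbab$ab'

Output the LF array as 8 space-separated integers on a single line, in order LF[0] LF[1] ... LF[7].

Answer: 1 7 4 2 5 0 3 6

Derivation:
Char counts: '$':1, 'a':3, 'b':3, 'c':1
C (first-col start): C('$')=0, C('a')=1, C('b')=4, C('c')=7
L[0]='a': occ=0, LF[0]=C('a')+0=1+0=1
L[1]='c': occ=0, LF[1]=C('c')+0=7+0=7
L[2]='b': occ=0, LF[2]=C('b')+0=4+0=4
L[3]='a': occ=1, LF[3]=C('a')+1=1+1=2
L[4]='b': occ=1, LF[4]=C('b')+1=4+1=5
L[5]='$': occ=0, LF[5]=C('$')+0=0+0=0
L[6]='a': occ=2, LF[6]=C('a')+2=1+2=3
L[7]='b': occ=2, LF[7]=C('b')+2=4+2=6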